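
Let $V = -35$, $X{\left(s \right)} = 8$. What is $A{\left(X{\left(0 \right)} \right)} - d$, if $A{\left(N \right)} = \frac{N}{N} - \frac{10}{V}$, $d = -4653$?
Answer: $\frac{32580}{7} \approx 4654.3$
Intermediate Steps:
$A{\left(N \right)} = \frac{9}{7}$ ($A{\left(N \right)} = \frac{N}{N} - \frac{10}{-35} = 1 - - \frac{2}{7} = 1 + \frac{2}{7} = \frac{9}{7}$)
$A{\left(X{\left(0 \right)} \right)} - d = \frac{9}{7} - -4653 = \frac{9}{7} + 4653 = \frac{32580}{7}$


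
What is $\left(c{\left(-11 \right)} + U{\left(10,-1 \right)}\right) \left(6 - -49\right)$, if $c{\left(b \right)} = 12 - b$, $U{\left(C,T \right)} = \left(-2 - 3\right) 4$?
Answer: $165$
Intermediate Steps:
$U{\left(C,T \right)} = -20$ ($U{\left(C,T \right)} = \left(-5\right) 4 = -20$)
$\left(c{\left(-11 \right)} + U{\left(10,-1 \right)}\right) \left(6 - -49\right) = \left(\left(12 - -11\right) - 20\right) \left(6 - -49\right) = \left(\left(12 + 11\right) - 20\right) \left(6 + 49\right) = \left(23 - 20\right) 55 = 3 \cdot 55 = 165$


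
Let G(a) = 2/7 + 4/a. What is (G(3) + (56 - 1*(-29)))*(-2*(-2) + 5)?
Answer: 5457/7 ≈ 779.57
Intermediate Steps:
G(a) = 2/7 + 4/a (G(a) = 2*(⅐) + 4/a = 2/7 + 4/a)
(G(3) + (56 - 1*(-29)))*(-2*(-2) + 5) = ((2/7 + 4/3) + (56 - 1*(-29)))*(-2*(-2) + 5) = ((2/7 + 4*(⅓)) + (56 + 29))*(4 + 5) = ((2/7 + 4/3) + 85)*9 = (34/21 + 85)*9 = (1819/21)*9 = 5457/7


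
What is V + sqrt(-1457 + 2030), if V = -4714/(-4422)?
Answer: 2357/2211 + sqrt(573) ≈ 25.003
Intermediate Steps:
V = 2357/2211 (V = -4714*(-1/4422) = 2357/2211 ≈ 1.0660)
V + sqrt(-1457 + 2030) = 2357/2211 + sqrt(-1457 + 2030) = 2357/2211 + sqrt(573)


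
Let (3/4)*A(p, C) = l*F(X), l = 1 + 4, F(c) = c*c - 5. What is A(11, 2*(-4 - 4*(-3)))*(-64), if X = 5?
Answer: -25600/3 ≈ -8533.3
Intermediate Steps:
F(c) = -5 + c² (F(c) = c² - 5 = -5 + c²)
l = 5
A(p, C) = 400/3 (A(p, C) = 4*(5*(-5 + 5²))/3 = 4*(5*(-5 + 25))/3 = 4*(5*20)/3 = (4/3)*100 = 400/3)
A(11, 2*(-4 - 4*(-3)))*(-64) = (400/3)*(-64) = -25600/3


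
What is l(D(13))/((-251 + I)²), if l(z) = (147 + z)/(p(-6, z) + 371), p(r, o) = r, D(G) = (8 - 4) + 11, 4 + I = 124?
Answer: 162/6263765 ≈ 2.5863e-5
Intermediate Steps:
I = 120 (I = -4 + 124 = 120)
D(G) = 15 (D(G) = 4 + 11 = 15)
l(z) = 147/365 + z/365 (l(z) = (147 + z)/(-6 + 371) = (147 + z)/365 = (147 + z)*(1/365) = 147/365 + z/365)
l(D(13))/((-251 + I)²) = (147/365 + (1/365)*15)/((-251 + 120)²) = (147/365 + 3/73)/((-131)²) = (162/365)/17161 = (162/365)*(1/17161) = 162/6263765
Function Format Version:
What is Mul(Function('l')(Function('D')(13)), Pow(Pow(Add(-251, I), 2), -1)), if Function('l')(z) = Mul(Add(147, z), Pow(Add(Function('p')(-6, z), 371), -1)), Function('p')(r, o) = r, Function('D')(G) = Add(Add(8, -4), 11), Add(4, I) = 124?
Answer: Rational(162, 6263765) ≈ 2.5863e-5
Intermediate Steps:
I = 120 (I = Add(-4, 124) = 120)
Function('D')(G) = 15 (Function('D')(G) = Add(4, 11) = 15)
Function('l')(z) = Add(Rational(147, 365), Mul(Rational(1, 365), z)) (Function('l')(z) = Mul(Add(147, z), Pow(Add(-6, 371), -1)) = Mul(Add(147, z), Pow(365, -1)) = Mul(Add(147, z), Rational(1, 365)) = Add(Rational(147, 365), Mul(Rational(1, 365), z)))
Mul(Function('l')(Function('D')(13)), Pow(Pow(Add(-251, I), 2), -1)) = Mul(Add(Rational(147, 365), Mul(Rational(1, 365), 15)), Pow(Pow(Add(-251, 120), 2), -1)) = Mul(Add(Rational(147, 365), Rational(3, 73)), Pow(Pow(-131, 2), -1)) = Mul(Rational(162, 365), Pow(17161, -1)) = Mul(Rational(162, 365), Rational(1, 17161)) = Rational(162, 6263765)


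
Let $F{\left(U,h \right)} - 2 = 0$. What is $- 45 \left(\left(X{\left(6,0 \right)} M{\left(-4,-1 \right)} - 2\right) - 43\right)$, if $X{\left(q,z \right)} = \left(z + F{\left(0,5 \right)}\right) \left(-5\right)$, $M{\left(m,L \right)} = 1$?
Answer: $2475$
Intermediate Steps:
$F{\left(U,h \right)} = 2$ ($F{\left(U,h \right)} = 2 + 0 = 2$)
$X{\left(q,z \right)} = -10 - 5 z$ ($X{\left(q,z \right)} = \left(z + 2\right) \left(-5\right) = \left(2 + z\right) \left(-5\right) = -10 - 5 z$)
$- 45 \left(\left(X{\left(6,0 \right)} M{\left(-4,-1 \right)} - 2\right) - 43\right) = - 45 \left(\left(\left(-10 - 0\right) 1 - 2\right) - 43\right) = - 45 \left(\left(\left(-10 + 0\right) 1 - 2\right) - 43\right) = - 45 \left(\left(\left(-10\right) 1 - 2\right) - 43\right) = - 45 \left(\left(-10 - 2\right) - 43\right) = - 45 \left(-12 - 43\right) = \left(-45\right) \left(-55\right) = 2475$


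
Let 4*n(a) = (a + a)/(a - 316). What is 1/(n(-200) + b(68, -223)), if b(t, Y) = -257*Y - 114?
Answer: 129/7378438 ≈ 1.7483e-5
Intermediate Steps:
b(t, Y) = -114 - 257*Y
n(a) = a/(2*(-316 + a)) (n(a) = ((a + a)/(a - 316))/4 = ((2*a)/(-316 + a))/4 = (2*a/(-316 + a))/4 = a/(2*(-316 + a)))
1/(n(-200) + b(68, -223)) = 1/((½)*(-200)/(-316 - 200) + (-114 - 257*(-223))) = 1/((½)*(-200)/(-516) + (-114 + 57311)) = 1/((½)*(-200)*(-1/516) + 57197) = 1/(25/129 + 57197) = 1/(7378438/129) = 129/7378438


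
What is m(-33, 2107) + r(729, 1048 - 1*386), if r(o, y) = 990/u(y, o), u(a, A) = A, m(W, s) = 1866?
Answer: 151256/81 ≈ 1867.4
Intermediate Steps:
r(o, y) = 990/o
m(-33, 2107) + r(729, 1048 - 1*386) = 1866 + 990/729 = 1866 + 990*(1/729) = 1866 + 110/81 = 151256/81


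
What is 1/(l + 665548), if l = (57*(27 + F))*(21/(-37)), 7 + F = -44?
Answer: 37/24654004 ≈ 1.5008e-6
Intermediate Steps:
F = -51 (F = -7 - 44 = -51)
l = 28728/37 (l = (57*(27 - 51))*(21/(-37)) = (57*(-24))*(21*(-1/37)) = -1368*(-21/37) = 28728/37 ≈ 776.43)
1/(l + 665548) = 1/(28728/37 + 665548) = 1/(24654004/37) = 37/24654004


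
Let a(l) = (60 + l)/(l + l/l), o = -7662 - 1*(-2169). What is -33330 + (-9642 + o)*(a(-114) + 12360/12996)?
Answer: -2241859930/40793 ≈ -54957.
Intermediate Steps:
o = -5493 (o = -7662 + 2169 = -5493)
a(l) = (60 + l)/(1 + l) (a(l) = (60 + l)/(l + 1) = (60 + l)/(1 + l))
-33330 + (-9642 + o)*(a(-114) + 12360/12996) = -33330 + (-9642 - 5493)*((60 - 114)/(1 - 114) + 12360/12996) = -33330 - 15135*(-54/(-113) + 12360*(1/12996)) = -33330 - 15135*(-1/113*(-54) + 1030/1083) = -33330 - 15135*(54/113 + 1030/1083) = -33330 - 15135*174872/122379 = -33330 - 882229240/40793 = -2241859930/40793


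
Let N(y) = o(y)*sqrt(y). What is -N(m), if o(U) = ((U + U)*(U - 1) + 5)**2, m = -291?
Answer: -28882662601*I*sqrt(291) ≈ -4.927e+11*I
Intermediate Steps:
o(U) = (5 + 2*U*(-1 + U))**2 (o(U) = ((2*U)*(-1 + U) + 5)**2 = (2*U*(-1 + U) + 5)**2 = (5 + 2*U*(-1 + U))**2)
N(y) = sqrt(y)*(5 - 2*y + 2*y**2)**2 (N(y) = (5 - 2*y + 2*y**2)**2*sqrt(y) = sqrt(y)*(5 - 2*y + 2*y**2)**2)
-N(m) = -sqrt(-291)*(5 - 2*(-291) + 2*(-291)**2)**2 = -I*sqrt(291)*(5 + 582 + 2*84681)**2 = -I*sqrt(291)*(5 + 582 + 169362)**2 = -I*sqrt(291)*169949**2 = -I*sqrt(291)*28882662601 = -28882662601*I*sqrt(291)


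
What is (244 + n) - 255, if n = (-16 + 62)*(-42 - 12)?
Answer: -2495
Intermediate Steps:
n = -2484 (n = 46*(-54) = -2484)
(244 + n) - 255 = (244 - 2484) - 255 = -2240 - 255 = -2495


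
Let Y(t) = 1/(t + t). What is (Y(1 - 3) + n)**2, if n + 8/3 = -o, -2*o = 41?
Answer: 44521/144 ≈ 309.17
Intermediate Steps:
o = -41/2 (o = -1/2*41 = -41/2 ≈ -20.500)
n = 107/6 (n = -8/3 - 1*(-41/2) = -8/3 + 41/2 = 107/6 ≈ 17.833)
Y(t) = 1/(2*t)
(Y(1 - 3) + n)**2 = (1/(2*(1 - 3)) + 107/6)**2 = ((1/2)/(-2) + 107/6)**2 = ((1/2)*(-1/2) + 107/6)**2 = (-1/4 + 107/6)**2 = (211/12)**2 = 44521/144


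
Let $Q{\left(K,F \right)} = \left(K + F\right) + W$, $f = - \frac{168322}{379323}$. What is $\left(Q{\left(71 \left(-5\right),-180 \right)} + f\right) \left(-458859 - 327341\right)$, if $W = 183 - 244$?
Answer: $\frac{25410526478000}{54189} \approx 4.6892 \cdot 10^{8}$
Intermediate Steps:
$W = -61$
$f = - \frac{24046}{54189}$ ($f = \left(-168322\right) \frac{1}{379323} = - \frac{24046}{54189} \approx -0.44374$)
$Q{\left(K,F \right)} = -61 + F + K$ ($Q{\left(K,F \right)} = \left(K + F\right) - 61 = \left(F + K\right) - 61 = -61 + F + K$)
$\left(Q{\left(71 \left(-5\right),-180 \right)} + f\right) \left(-458859 - 327341\right) = \left(\left(-61 - 180 + 71 \left(-5\right)\right) - \frac{24046}{54189}\right) \left(-458859 - 327341\right) = \left(\left(-61 - 180 - 355\right) - \frac{24046}{54189}\right) \left(-786200\right) = \left(-596 - \frac{24046}{54189}\right) \left(-786200\right) = \left(- \frac{32320690}{54189}\right) \left(-786200\right) = \frac{25410526478000}{54189}$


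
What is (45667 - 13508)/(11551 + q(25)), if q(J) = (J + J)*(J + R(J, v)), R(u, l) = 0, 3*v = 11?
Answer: 32159/12801 ≈ 2.5122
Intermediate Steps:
v = 11/3 (v = (1/3)*11 = 11/3 ≈ 3.6667)
q(J) = 2*J**2 (q(J) = (J + J)*(J + 0) = (2*J)*J = 2*J**2)
(45667 - 13508)/(11551 + q(25)) = (45667 - 13508)/(11551 + 2*25**2) = 32159/(11551 + 2*625) = 32159/(11551 + 1250) = 32159/12801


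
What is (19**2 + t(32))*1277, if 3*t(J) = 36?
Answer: 476321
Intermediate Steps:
t(J) = 12 (t(J) = (1/3)*36 = 12)
(19**2 + t(32))*1277 = (19**2 + 12)*1277 = (361 + 12)*1277 = 373*1277 = 476321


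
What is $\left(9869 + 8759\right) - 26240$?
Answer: $-7612$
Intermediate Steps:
$\left(9869 + 8759\right) - 26240 = 18628 - 26240 = -7612$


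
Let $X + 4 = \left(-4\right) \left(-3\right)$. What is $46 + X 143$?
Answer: $1190$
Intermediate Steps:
$X = 8$ ($X = -4 - -12 = -4 + 12 = 8$)
$46 + X 143 = 46 + 8 \cdot 143 = 46 + 1144 = 1190$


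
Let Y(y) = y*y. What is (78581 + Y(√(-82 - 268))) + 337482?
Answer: 415713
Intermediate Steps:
Y(y) = y²
(78581 + Y(√(-82 - 268))) + 337482 = (78581 + (√(-82 - 268))²) + 337482 = (78581 + (√(-350))²) + 337482 = (78581 + (5*I*√14)²) + 337482 = (78581 - 350) + 337482 = 78231 + 337482 = 415713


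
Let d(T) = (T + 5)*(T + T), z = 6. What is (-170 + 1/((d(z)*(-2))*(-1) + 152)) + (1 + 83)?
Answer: -35775/416 ≈ -85.998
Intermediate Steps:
d(T) = 2*T*(5 + T) (d(T) = (5 + T)*(2*T) = 2*T*(5 + T))
(-170 + 1/((d(z)*(-2))*(-1) + 152)) + (1 + 83) = (-170 + 1/(((2*6*(5 + 6))*(-2))*(-1) + 152)) + (1 + 83) = (-170 + 1/(((2*6*11)*(-2))*(-1) + 152)) + 84 = (-170 + 1/((132*(-2))*(-1) + 152)) + 84 = (-170 + 1/(-264*(-1) + 152)) + 84 = (-170 + 1/(264 + 152)) + 84 = (-170 + 1/416) + 84 = -70719/416 + 84 = -35775/416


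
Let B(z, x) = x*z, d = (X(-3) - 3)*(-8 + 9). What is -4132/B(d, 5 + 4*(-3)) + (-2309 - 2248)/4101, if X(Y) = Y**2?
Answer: 2792323/28707 ≈ 97.270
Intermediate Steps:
d = 6 (d = ((-3)**2 - 3)*(-8 + 9) = (9 - 3)*1 = 6*1 = 6)
-4132/B(d, 5 + 4*(-3)) + (-2309 - 2248)/4101 = -4132*1/(6*(5 + 4*(-3))) + (-2309 - 2248)/4101 = -4132*1/(6*(5 - 12)) - 4557*1/4101 = -4132/((-7*6)) - 1519/1367 = -4132/(-42) - 1519/1367 = -4132*(-1/42) - 1519/1367 = 2066/21 - 1519/1367 = 2792323/28707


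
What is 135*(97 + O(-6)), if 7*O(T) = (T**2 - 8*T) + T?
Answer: 102195/7 ≈ 14599.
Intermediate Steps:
O(T) = -T + T**2/7 (O(T) = ((T**2 - 8*T) + T)/7 = (T**2 - 7*T)/7 = -T + T**2/7)
135*(97 + O(-6)) = 135*(97 + (1/7)*(-6)*(-7 - 6)) = 135*(97 + (1/7)*(-6)*(-13)) = 135*(97 + 78/7) = 135*(757/7) = 102195/7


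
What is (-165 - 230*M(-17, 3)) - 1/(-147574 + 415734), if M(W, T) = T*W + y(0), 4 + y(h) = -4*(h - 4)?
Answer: 2361148799/268160 ≈ 8805.0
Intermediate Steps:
y(h) = 12 - 4*h (y(h) = -4 - 4*(h - 4) = -4 - 4*(-4 + h) = -4 + (16 - 4*h) = 12 - 4*h)
M(W, T) = 12 + T*W (M(W, T) = T*W + (12 - 4*0) = T*W + (12 + 0) = T*W + 12 = 12 + T*W)
(-165 - 230*M(-17, 3)) - 1/(-147574 + 415734) = (-165 - 230*(12 + 3*(-17))) - 1/(-147574 + 415734) = (-165 - 230*(12 - 51)) - 1/268160 = (-165 - 230*(-39)) - 1*1/268160 = (-165 + 8970) - 1/268160 = 8805 - 1/268160 = 2361148799/268160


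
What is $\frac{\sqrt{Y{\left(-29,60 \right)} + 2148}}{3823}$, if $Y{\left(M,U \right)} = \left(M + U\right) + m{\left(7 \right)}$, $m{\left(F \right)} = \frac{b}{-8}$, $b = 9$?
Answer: $\frac{\sqrt{34846}}{15292} \approx 0.012207$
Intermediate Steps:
$m{\left(F \right)} = - \frac{9}{8}$ ($m{\left(F \right)} = \frac{9}{-8} = 9 \left(- \frac{1}{8}\right) = - \frac{9}{8}$)
$Y{\left(M,U \right)} = - \frac{9}{8} + M + U$ ($Y{\left(M,U \right)} = \left(M + U\right) - \frac{9}{8} = - \frac{9}{8} + M + U$)
$\frac{\sqrt{Y{\left(-29,60 \right)} + 2148}}{3823} = \frac{\sqrt{\left(- \frac{9}{8} - 29 + 60\right) + 2148}}{3823} = \sqrt{\frac{239}{8} + 2148} \cdot \frac{1}{3823} = \sqrt{\frac{17423}{8}} \cdot \frac{1}{3823} = \frac{\sqrt{34846}}{4} \cdot \frac{1}{3823} = \frac{\sqrt{34846}}{15292}$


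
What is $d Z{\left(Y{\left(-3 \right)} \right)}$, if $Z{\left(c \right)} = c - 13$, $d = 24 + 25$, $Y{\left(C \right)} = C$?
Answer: $-784$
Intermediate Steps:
$d = 49$
$Z{\left(c \right)} = -13 + c$ ($Z{\left(c \right)} = c - 13 = -13 + c$)
$d Z{\left(Y{\left(-3 \right)} \right)} = 49 \left(-13 - 3\right) = 49 \left(-16\right) = -784$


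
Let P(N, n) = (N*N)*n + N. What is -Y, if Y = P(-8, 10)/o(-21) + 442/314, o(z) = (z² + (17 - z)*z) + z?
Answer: 7843/29673 ≈ 0.26431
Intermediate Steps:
P(N, n) = N + n*N² (P(N, n) = N²*n + N = n*N² + N = N + n*N²)
o(z) = z + z² + z*(17 - z) (o(z) = (z² + z*(17 - z)) + z = z + z² + z*(17 - z))
Y = -7843/29673 (Y = (-8*(1 - 8*10))/((18*(-21))) + 442/314 = -8*(1 - 80)/(-378) + 442*(1/314) = -8*(-79)*(-1/378) + 221/157 = 632*(-1/378) + 221/157 = -316/189 + 221/157 = -7843/29673 ≈ -0.26431)
-Y = -1*(-7843/29673) = 7843/29673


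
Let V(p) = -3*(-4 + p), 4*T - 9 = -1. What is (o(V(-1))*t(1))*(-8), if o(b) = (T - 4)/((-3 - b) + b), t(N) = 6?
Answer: -32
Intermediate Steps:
T = 2 (T = 9/4 + (1/4)*(-1) = 9/4 - 1/4 = 2)
V(p) = 12 - 3*p
o(b) = 2/3 (o(b) = (2 - 4)/((-3 - b) + b) = -2/(-3) = -2*(-1/3) = 2/3)
(o(V(-1))*t(1))*(-8) = ((2/3)*6)*(-8) = 4*(-8) = -32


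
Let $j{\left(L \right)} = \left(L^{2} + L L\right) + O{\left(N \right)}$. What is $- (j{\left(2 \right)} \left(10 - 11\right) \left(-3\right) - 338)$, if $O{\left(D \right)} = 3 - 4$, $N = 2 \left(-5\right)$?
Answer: $317$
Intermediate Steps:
$N = -10$
$O{\left(D \right)} = -1$
$j{\left(L \right)} = -1 + 2 L^{2}$ ($j{\left(L \right)} = \left(L^{2} + L L\right) - 1 = \left(L^{2} + L^{2}\right) - 1 = 2 L^{2} - 1 = -1 + 2 L^{2}$)
$- (j{\left(2 \right)} \left(10 - 11\right) \left(-3\right) - 338) = - (\left(-1 + 2 \cdot 2^{2}\right) \left(10 - 11\right) \left(-3\right) - 338) = - (\left(-1 + 2 \cdot 4\right) \left(\left(-1\right) \left(-3\right)\right) - 338) = - (\left(-1 + 8\right) 3 - 338) = - (7 \cdot 3 - 338) = - (21 - 338) = \left(-1\right) \left(-317\right) = 317$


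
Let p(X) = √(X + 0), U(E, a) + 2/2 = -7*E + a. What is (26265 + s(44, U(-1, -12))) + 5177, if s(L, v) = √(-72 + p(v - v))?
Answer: 31442 + 6*I*√2 ≈ 31442.0 + 8.4853*I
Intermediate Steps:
U(E, a) = -1 + a - 7*E (U(E, a) = -1 + (-7*E + a) = -1 + (a - 7*E) = -1 + a - 7*E)
p(X) = √X
s(L, v) = 6*I*√2 (s(L, v) = √(-72 + √(v - v)) = √(-72 + √0) = √(-72 + 0) = √(-72) = 6*I*√2)
(26265 + s(44, U(-1, -12))) + 5177 = (26265 + 6*I*√2) + 5177 = 31442 + 6*I*√2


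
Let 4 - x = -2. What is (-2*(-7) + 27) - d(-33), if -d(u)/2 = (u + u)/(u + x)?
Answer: 413/9 ≈ 45.889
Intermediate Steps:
x = 6 (x = 4 - 1*(-2) = 4 + 2 = 6)
d(u) = -4*u/(6 + u) (d(u) = -2*(u + u)/(u + 6) = -2*2*u/(6 + u) = -4*u/(6 + u))
(-2*(-7) + 27) - d(-33) = (-2*(-7) + 27) - (-4)*(-33)/(6 - 33) = (14 + 27) - (-4)*(-33)/(-27) = 41 - (-4)*(-33)*(-1)/27 = 41 - 1*(-44/9) = 41 + 44/9 = 413/9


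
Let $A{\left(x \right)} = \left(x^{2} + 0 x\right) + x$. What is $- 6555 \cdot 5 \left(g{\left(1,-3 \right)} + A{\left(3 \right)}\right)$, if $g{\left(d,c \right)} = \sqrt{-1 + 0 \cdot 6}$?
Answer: $-393300 - 32775 i \approx -3.933 \cdot 10^{5} - 32775.0 i$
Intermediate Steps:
$A{\left(x \right)} = x + x^{2}$ ($A{\left(x \right)} = \left(x^{2} + 0\right) + x = x^{2} + x = x + x^{2}$)
$g{\left(d,c \right)} = i$ ($g{\left(d,c \right)} = \sqrt{-1 + 0} = \sqrt{-1} = i$)
$- 6555 \cdot 5 \left(g{\left(1,-3 \right)} + A{\left(3 \right)}\right) = - 6555 \cdot 5 \left(i + 3 \left(1 + 3\right)\right) = - 6555 \cdot 5 \left(i + 3 \cdot 4\right) = - 6555 \cdot 5 \left(i + 12\right) = - 6555 \cdot 5 \left(12 + i\right) = - 6555 \left(60 + 5 i\right) = -393300 - 32775 i$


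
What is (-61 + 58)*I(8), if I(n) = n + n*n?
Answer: -216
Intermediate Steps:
I(n) = n + n²
(-61 + 58)*I(8) = (-61 + 58)*(8*(1 + 8)) = -24*9 = -3*72 = -216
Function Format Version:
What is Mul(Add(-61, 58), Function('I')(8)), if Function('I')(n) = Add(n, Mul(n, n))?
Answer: -216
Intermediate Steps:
Function('I')(n) = Add(n, Pow(n, 2))
Mul(Add(-61, 58), Function('I')(8)) = Mul(Add(-61, 58), Mul(8, Add(1, 8))) = Mul(-3, Mul(8, 9)) = Mul(-3, 72) = -216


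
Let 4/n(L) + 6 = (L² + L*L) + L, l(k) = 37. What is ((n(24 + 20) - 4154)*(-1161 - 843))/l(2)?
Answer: 16274620272/72335 ≈ 2.2499e+5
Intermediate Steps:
n(L) = 4/(-6 + L + 2*L²) (n(L) = 4/(-6 + ((L² + L*L) + L)) = 4/(-6 + ((L² + L²) + L)) = 4/(-6 + (2*L² + L)) = 4/(-6 + (L + 2*L²)) = 4/(-6 + L + 2*L²))
((n(24 + 20) - 4154)*(-1161 - 843))/l(2) = ((4/(-6 + (24 + 20) + 2*(24 + 20)²) - 4154)*(-1161 - 843))/37 = ((4/(-6 + 44 + 2*44²) - 4154)*(-2004))*(1/37) = ((4/(-6 + 44 + 2*1936) - 4154)*(-2004))*(1/37) = ((4/(-6 + 44 + 3872) - 4154)*(-2004))*(1/37) = ((4/3910 - 4154)*(-2004))*(1/37) = ((4*(1/3910) - 4154)*(-2004))*(1/37) = ((2/1955 - 4154)*(-2004))*(1/37) = -8121068/1955*(-2004)*(1/37) = (16274620272/1955)*(1/37) = 16274620272/72335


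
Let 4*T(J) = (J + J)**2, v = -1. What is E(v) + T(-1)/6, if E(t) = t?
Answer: -5/6 ≈ -0.83333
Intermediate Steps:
T(J) = J**2 (T(J) = (J + J)**2/4 = (2*J)**2/4 = (4*J**2)/4 = J**2)
E(v) + T(-1)/6 = -1 + (-1)**2/6 = -1 + (1/6)*1 = -1 + 1/6 = -5/6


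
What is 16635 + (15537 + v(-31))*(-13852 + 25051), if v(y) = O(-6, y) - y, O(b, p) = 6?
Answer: 174429861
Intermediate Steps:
v(y) = 6 - y
16635 + (15537 + v(-31))*(-13852 + 25051) = 16635 + (15537 + (6 - 1*(-31)))*(-13852 + 25051) = 16635 + (15537 + (6 + 31))*11199 = 16635 + (15537 + 37)*11199 = 16635 + 15574*11199 = 16635 + 174413226 = 174429861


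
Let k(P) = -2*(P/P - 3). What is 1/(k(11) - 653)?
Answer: -1/649 ≈ -0.0015408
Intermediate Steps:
k(P) = 4 (k(P) = -2*(1 - 3) = -2*(-2) = 4)
1/(k(11) - 653) = 1/(4 - 653) = 1/(-649) = -1/649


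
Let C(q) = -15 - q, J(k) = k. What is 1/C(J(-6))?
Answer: -⅑ ≈ -0.11111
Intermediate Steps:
1/C(J(-6)) = 1/(-15 - 1*(-6)) = 1/(-15 + 6) = 1/(-9) = -⅑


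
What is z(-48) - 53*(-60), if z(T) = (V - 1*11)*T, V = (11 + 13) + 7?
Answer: 2220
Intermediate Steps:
V = 31 (V = 24 + 7 = 31)
z(T) = 20*T (z(T) = (31 - 1*11)*T = (31 - 11)*T = 20*T)
z(-48) - 53*(-60) = 20*(-48) - 53*(-60) = -960 + 3180 = 2220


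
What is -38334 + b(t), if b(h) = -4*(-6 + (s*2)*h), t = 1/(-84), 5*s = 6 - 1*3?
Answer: -1340848/35 ≈ -38310.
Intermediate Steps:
s = 3/5 (s = (6 - 1*3)/5 = (6 - 3)/5 = (1/5)*3 = 3/5 ≈ 0.60000)
t = -1/84 ≈ -0.011905
b(h) = 24 - 24*h/5 (b(h) = -4*(-6 + ((3/5)*2)*h) = -4*(-6 + 6*h/5) = 24 - 24*h/5)
-38334 + b(t) = -38334 + (24 - 24/5*(-1/84)) = -38334 + (24 + 2/35) = -38334 + 842/35 = -1340848/35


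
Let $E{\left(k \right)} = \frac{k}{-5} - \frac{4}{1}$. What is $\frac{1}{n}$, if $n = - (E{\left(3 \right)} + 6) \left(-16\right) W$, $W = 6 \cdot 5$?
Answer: $\frac{1}{672} \approx 0.0014881$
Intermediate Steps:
$E{\left(k \right)} = -4 - \frac{k}{5}$ ($E{\left(k \right)} = k \left(- \frac{1}{5}\right) - 4 = - \frac{k}{5} - 4 = -4 - \frac{k}{5}$)
$W = 30$
$n = 672$ ($n = - (\left(-4 - \frac{3}{5}\right) + 6) \left(-16\right) 30 = - (- \frac{23}{5} + 6) \left(-16\right) 30 = \left(-1\right) \frac{7}{5} \left(-16\right) 30 = \left(- \frac{7}{5}\right) \left(-16\right) 30 = \frac{112}{5} \cdot 30 = 672$)
$\frac{1}{n} = \frac{1}{672}$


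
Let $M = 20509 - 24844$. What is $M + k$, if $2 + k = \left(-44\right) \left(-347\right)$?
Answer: $10931$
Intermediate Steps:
$M = -4335$
$k = 15266$ ($k = -2 - -15268 = -2 + 15268 = 15266$)
$M + k = -4335 + 15266 = 10931$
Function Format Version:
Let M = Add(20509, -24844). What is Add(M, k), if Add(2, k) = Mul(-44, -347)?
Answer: 10931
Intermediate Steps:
M = -4335
k = 15266 (k = Add(-2, Mul(-44, -347)) = Add(-2, 15268) = 15266)
Add(M, k) = Add(-4335, 15266) = 10931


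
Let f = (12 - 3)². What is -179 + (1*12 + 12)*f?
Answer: 1765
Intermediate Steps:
f = 81 (f = 9² = 81)
-179 + (1*12 + 12)*f = -179 + (1*12 + 12)*81 = -179 + (12 + 12)*81 = -179 + 24*81 = -179 + 1944 = 1765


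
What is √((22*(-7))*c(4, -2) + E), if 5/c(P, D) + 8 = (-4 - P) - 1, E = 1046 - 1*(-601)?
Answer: √489073/17 ≈ 41.138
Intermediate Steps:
E = 1647 (E = 1046 + 601 = 1647)
c(P, D) = 5/(-13 - P) (c(P, D) = 5/(-8 + ((-4 - P) - 1)) = 5/(-8 + (-5 - P)) = 5/(-13 - P))
√((22*(-7))*c(4, -2) + E) = √((22*(-7))*(-5/(13 + 4)) + 1647) = √(-(-770)/17 + 1647) = √(-154*(-5/17) + 1647) = √(770/17 + 1647) = √(28769/17) = √489073/17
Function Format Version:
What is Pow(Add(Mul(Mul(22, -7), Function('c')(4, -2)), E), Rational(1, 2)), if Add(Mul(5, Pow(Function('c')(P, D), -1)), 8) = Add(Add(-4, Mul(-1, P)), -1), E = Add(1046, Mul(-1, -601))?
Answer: Mul(Rational(1, 17), Pow(489073, Rational(1, 2))) ≈ 41.138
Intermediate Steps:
E = 1647 (E = Add(1046, 601) = 1647)
Function('c')(P, D) = Mul(5, Pow(Add(-13, Mul(-1, P)), -1)) (Function('c')(P, D) = Mul(5, Pow(Add(-8, Add(Add(-4, Mul(-1, P)), -1)), -1)) = Mul(5, Pow(Add(-8, Add(-5, Mul(-1, P))), -1)) = Mul(5, Pow(Add(-13, Mul(-1, P)), -1)))
Pow(Add(Mul(Mul(22, -7), Function('c')(4, -2)), E), Rational(1, 2)) = Pow(Add(Mul(Mul(22, -7), Mul(-5, Pow(Add(13, 4), -1))), 1647), Rational(1, 2)) = Pow(Add(Mul(-154, Mul(-5, Pow(17, -1))), 1647), Rational(1, 2)) = Pow(Add(Mul(-154, Mul(-5, Rational(1, 17))), 1647), Rational(1, 2)) = Pow(Add(Mul(-154, Rational(-5, 17)), 1647), Rational(1, 2)) = Pow(Add(Rational(770, 17), 1647), Rational(1, 2)) = Pow(Rational(28769, 17), Rational(1, 2)) = Mul(Rational(1, 17), Pow(489073, Rational(1, 2)))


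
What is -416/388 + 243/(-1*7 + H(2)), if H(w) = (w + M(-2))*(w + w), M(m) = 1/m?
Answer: -23675/97 ≈ -244.07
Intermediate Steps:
M(m) = 1/m
H(w) = 2*w*(-½ + w) (H(w) = (w + 1/(-2))*(w + w) = (w - ½)*(2*w) = (-½ + w)*(2*w) = 2*w*(-½ + w))
-416/388 + 243/(-1*7 + H(2)) = -416/388 + 243/(-1*7 + 2*(-1 + 2*2)) = -416*1/388 + 243/(-7 + 2*(-1 + 4)) = -104/97 + 243/(-7 + 2*3) = -104/97 + 243/(-7 + 6) = -104/97 + 243/(-1) = -104/97 + 243*(-1) = -104/97 - 243 = -23675/97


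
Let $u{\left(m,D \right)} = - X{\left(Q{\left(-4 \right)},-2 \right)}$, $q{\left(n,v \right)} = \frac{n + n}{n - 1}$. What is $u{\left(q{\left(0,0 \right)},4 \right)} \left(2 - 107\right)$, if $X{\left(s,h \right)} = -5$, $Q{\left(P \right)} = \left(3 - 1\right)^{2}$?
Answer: $-525$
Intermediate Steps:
$Q{\left(P \right)} = 4$ ($Q{\left(P \right)} = 2^{2} = 4$)
$q{\left(n,v \right)} = \frac{2 n}{-1 + n}$
$u{\left(m,D \right)} = 5$ ($u{\left(m,D \right)} = \left(-1\right) \left(-5\right) = 5$)
$u{\left(q{\left(0,0 \right)},4 \right)} \left(2 - 107\right) = 5 \left(2 - 107\right) = 5 \left(-105\right) = -525$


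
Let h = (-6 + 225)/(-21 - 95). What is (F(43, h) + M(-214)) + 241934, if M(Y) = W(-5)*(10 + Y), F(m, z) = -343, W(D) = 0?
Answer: 241591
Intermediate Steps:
h = -219/116 (h = 219/(-116) = 219*(-1/116) = -219/116 ≈ -1.8879)
M(Y) = 0 (M(Y) = 0*(10 + Y) = 0)
(F(43, h) + M(-214)) + 241934 = (-343 + 0) + 241934 = -343 + 241934 = 241591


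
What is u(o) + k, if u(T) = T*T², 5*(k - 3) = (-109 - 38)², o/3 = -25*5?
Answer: -263650251/5 ≈ -5.2730e+7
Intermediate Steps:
o = -375 (o = 3*(-25*5) = 3*(-125) = -375)
k = 21624/5 (k = 3 + (-109 - 38)²/5 = 3 + (⅕)*(-147)² = 3 + (⅕)*21609 = 3 + 21609/5 = 21624/5 ≈ 4324.8)
u(T) = T³
u(o) + k = (-375)³ + 21624/5 = -52734375 + 21624/5 = -263650251/5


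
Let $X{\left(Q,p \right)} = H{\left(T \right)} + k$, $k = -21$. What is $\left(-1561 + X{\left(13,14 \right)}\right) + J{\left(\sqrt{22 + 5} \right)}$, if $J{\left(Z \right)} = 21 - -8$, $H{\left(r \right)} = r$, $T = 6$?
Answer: $-1547$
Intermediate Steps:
$J{\left(Z \right)} = 29$ ($J{\left(Z \right)} = 21 + 8 = 29$)
$X{\left(Q,p \right)} = -15$ ($X{\left(Q,p \right)} = 6 - 21 = -15$)
$\left(-1561 + X{\left(13,14 \right)}\right) + J{\left(\sqrt{22 + 5} \right)} = \left(-1561 - 15\right) + 29 = -1576 + 29 = -1547$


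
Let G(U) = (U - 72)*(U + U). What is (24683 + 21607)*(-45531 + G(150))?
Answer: -1024443990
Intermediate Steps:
G(U) = 2*U*(-72 + U) (G(U) = (-72 + U)*(2*U) = 2*U*(-72 + U))
(24683 + 21607)*(-45531 + G(150)) = (24683 + 21607)*(-45531 + 2*150*(-72 + 150)) = 46290*(-45531 + 2*150*78) = 46290*(-45531 + 23400) = 46290*(-22131) = -1024443990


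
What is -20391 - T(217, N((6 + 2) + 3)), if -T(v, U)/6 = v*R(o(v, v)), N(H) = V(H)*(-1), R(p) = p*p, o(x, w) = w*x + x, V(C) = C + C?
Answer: 2913690621681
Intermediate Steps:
V(C) = 2*C
o(x, w) = x + w*x
R(p) = p**2
N(H) = -2*H (N(H) = (2*H)*(-1) = -2*H)
T(v, U) = -6*v**3*(1 + v)**2 (T(v, U) = -6*v*(v*(1 + v))**2 = -6*v*v**2*(1 + v)**2 = -6*v**3*(1 + v)**2)
-20391 - T(217, N((6 + 2) + 3)) = -20391 - (-6)*217**3*(1 + 217)**2 = -20391 - (-6)*10218313*218**2 = -20391 - (-6)*10218313*47524 = -20391 - 1*(-2913690642072) = -20391 + 2913690642072 = 2913690621681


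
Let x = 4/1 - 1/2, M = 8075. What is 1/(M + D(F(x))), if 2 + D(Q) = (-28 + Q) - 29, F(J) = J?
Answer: 2/16039 ≈ 0.00012470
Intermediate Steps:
x = 7/2 (x = 4*1 - 1*½ = 4 - ½ = 7/2 ≈ 3.5000)
D(Q) = -59 + Q (D(Q) = -2 + ((-28 + Q) - 29) = -2 + (-57 + Q) = -59 + Q)
1/(M + D(F(x))) = 1/(8075 + (-59 + 7/2)) = 1/(8075 - 111/2) = 1/(16039/2) = 2/16039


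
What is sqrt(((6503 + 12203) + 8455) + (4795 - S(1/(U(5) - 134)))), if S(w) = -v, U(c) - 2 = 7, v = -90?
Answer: sqrt(31866) ≈ 178.51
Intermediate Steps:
U(c) = 9 (U(c) = 2 + 7 = 9)
S(w) = 90 (S(w) = -1*(-90) = 90)
sqrt(((6503 + 12203) + 8455) + (4795 - S(1/(U(5) - 134)))) = sqrt(((6503 + 12203) + 8455) + (4795 - 1*90)) = sqrt((18706 + 8455) + (4795 - 90)) = sqrt(27161 + 4705) = sqrt(31866)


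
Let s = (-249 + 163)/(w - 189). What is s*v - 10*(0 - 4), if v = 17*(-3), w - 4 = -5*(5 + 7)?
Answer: 5414/245 ≈ 22.098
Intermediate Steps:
w = -56 (w = 4 - 5*(5 + 7) = 4 - 5*12 = 4 - 60 = -56)
s = 86/245 (s = (-249 + 163)/(-56 - 189) = -86/(-245) = -86*(-1/245) = 86/245 ≈ 0.35102)
v = -51
s*v - 10*(0 - 4) = (86/245)*(-51) - 10*(0 - 4) = -4386/245 - 10*(-4) = -4386/245 + 40 = 5414/245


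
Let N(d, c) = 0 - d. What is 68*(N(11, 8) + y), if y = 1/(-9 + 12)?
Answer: -2176/3 ≈ -725.33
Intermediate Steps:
N(d, c) = -d
y = 1/3 ≈ 0.33333
68*(N(11, 8) + y) = 68*(-1*11 + 1/3) = 68*(-11 + 1/3) = 68*(-32/3) = -2176/3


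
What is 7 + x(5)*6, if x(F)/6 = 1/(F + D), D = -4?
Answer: 43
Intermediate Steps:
x(F) = 6/(-4 + F) (x(F) = 6/(F - 4) = 6/(-4 + F))
7 + x(5)*6 = 7 + (6/(-4 + 5))*6 = 7 + (6/1)*6 = 7 + (6*1)*6 = 7 + 6*6 = 7 + 36 = 43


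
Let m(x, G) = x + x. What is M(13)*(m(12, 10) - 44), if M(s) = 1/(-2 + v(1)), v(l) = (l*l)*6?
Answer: -5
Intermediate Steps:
m(x, G) = 2*x
v(l) = 6*l² (v(l) = l²*6 = 6*l²)
M(s) = ¼ (M(s) = 1/(-2 + 6*1²) = 1/(-2 + 6*1) = 1/(-2 + 6) = 1/4 = ¼)
M(13)*(m(12, 10) - 44) = (2*12 - 44)/4 = (24 - 44)/4 = (¼)*(-20) = -5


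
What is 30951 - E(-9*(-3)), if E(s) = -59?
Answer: 31010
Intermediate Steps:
30951 - E(-9*(-3)) = 30951 - 1*(-59) = 30951 + 59 = 31010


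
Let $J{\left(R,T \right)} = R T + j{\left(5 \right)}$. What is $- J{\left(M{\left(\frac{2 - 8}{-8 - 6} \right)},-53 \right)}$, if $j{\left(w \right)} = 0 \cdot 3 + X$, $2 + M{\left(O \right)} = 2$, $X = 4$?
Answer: $-4$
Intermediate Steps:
$M{\left(O \right)} = 0$ ($M{\left(O \right)} = -2 + 2 = 0$)
$j{\left(w \right)} = 4$ ($j{\left(w \right)} = 0 \cdot 3 + 4 = 0 + 4 = 4$)
$J{\left(R,T \right)} = 4 + R T$ ($J{\left(R,T \right)} = R T + 4 = 4 + R T$)
$- J{\left(M{\left(\frac{2 - 8}{-8 - 6} \right)},-53 \right)} = - (4 + 0 \left(-53\right)) = - (4 + 0) = \left(-1\right) 4 = -4$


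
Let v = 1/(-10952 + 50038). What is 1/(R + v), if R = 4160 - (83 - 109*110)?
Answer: 39086/627994763 ≈ 6.2239e-5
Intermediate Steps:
v = 1/39086 ≈ 2.5585e-5
R = 16067 (R = 4160 - (83 - 11990) = 4160 - 1*(-11907) = 4160 + 11907 = 16067)
1/(R + v) = 1/(16067 + 1/39086) = 1/(627994763/39086) = 39086/627994763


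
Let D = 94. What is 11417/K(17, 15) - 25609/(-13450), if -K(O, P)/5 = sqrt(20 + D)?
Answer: 25609/13450 - 11417*sqrt(114)/570 ≈ -211.96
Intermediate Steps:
K(O, P) = -5*sqrt(114) (K(O, P) = -5*sqrt(20 + 94) = -5*sqrt(114))
11417/K(17, 15) - 25609/(-13450) = 11417/((-5*sqrt(114))) - 25609/(-13450) = 11417*(-sqrt(114)/570) - 25609*(-1/13450) = -11417*sqrt(114)/570 + 25609/13450 = 25609/13450 - 11417*sqrt(114)/570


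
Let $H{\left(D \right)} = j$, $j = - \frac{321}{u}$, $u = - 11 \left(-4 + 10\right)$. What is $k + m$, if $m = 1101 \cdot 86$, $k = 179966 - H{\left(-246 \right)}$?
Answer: $\frac{6042237}{22} \approx 2.7465 \cdot 10^{5}$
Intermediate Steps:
$u = -66$ ($u = \left(-11\right) 6 = -66$)
$j = \frac{107}{22}$ ($j = - \frac{321}{-66} = \left(-321\right) \left(- \frac{1}{66}\right) = \frac{107}{22} \approx 4.8636$)
$H{\left(D \right)} = \frac{107}{22}$
$k = \frac{3959145}{22}$ ($k = 179966 - \frac{107}{22} = \frac{3959145}{22} \approx 1.7996 \cdot 10^{5}$)
$m = 94686$
$k + m = \frac{3959145}{22} + 94686 = \frac{6042237}{22}$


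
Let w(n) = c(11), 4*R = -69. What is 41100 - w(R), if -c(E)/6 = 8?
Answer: 41148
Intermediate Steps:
c(E) = -48 (c(E) = -6*8 = -48)
R = -69/4 (R = (¼)*(-69) = -69/4 ≈ -17.250)
w(n) = -48
41100 - w(R) = 41100 - 1*(-48) = 41100 + 48 = 41148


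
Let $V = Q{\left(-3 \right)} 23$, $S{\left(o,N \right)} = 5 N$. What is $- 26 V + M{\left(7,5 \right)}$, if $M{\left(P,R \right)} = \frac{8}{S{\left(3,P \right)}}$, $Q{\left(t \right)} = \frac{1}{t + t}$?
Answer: $\frac{10489}{105} \approx 99.895$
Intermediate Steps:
$Q{\left(t \right)} = \frac{1}{2 t}$
$M{\left(P,R \right)} = \frac{8}{5 P}$
$V = - \frac{23}{6}$ ($V = \frac{1}{2 \left(-3\right)} 23 = \frac{1}{2} \left(- \frac{1}{3}\right) 23 = \left(- \frac{1}{6}\right) 23 = - \frac{23}{6} \approx -3.8333$)
$- 26 V + M{\left(7,5 \right)} = \left(-26\right) \left(- \frac{23}{6}\right) + \frac{8}{5 \cdot 7} = \frac{299}{3} + \frac{8}{5} \cdot \frac{1}{7} = \frac{299}{3} + \frac{8}{35} = \frac{10489}{105}$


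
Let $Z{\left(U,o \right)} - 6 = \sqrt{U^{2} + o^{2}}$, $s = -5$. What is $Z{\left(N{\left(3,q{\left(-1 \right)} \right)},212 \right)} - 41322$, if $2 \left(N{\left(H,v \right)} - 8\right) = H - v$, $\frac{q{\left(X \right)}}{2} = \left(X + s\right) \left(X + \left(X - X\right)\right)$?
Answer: $-41316 + \frac{5 \sqrt{7193}}{2} \approx -41104.0$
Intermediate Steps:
$q{\left(X \right)} = 2 X \left(-5 + X\right)$ ($q{\left(X \right)} = 2 \left(X - 5\right) \left(X + \left(X - X\right)\right) = 2 \left(-5 + X\right) \left(X + 0\right) = 2 \left(-5 + X\right) X = 2 X \left(-5 + X\right)$)
$N{\left(H,v \right)} = 8 + \frac{H}{2} - \frac{v}{2}$ ($N{\left(H,v \right)} = 8 + \frac{H - v}{2} = 8 + \left(\frac{H}{2} - \frac{v}{2}\right) = 8 + \frac{H}{2} - \frac{v}{2}$)
$Z{\left(U,o \right)} = 6 + \sqrt{U^{2} + o^{2}}$
$Z{\left(N{\left(3,q{\left(-1 \right)} \right)},212 \right)} - 41322 = \left(6 + \sqrt{\left(8 + \frac{1}{2} \cdot 3 - \frac{2 \left(-1\right) \left(-5 - 1\right)}{2}\right)^{2} + 212^{2}}\right) - 41322 = \left(6 + \sqrt{\left(8 + \frac{3}{2} - \frac{2 \left(-1\right) \left(-6\right)}{2}\right)^{2} + 44944}\right) - 41322 = \left(6 + \sqrt{\left(8 + \frac{3}{2} - 6\right)^{2} + 44944}\right) - 41322 = \left(6 + \sqrt{\left(\frac{7}{2}\right)^{2} + 44944}\right) - 41322 = \left(6 + \sqrt{\frac{49}{4} + 44944}\right) - 41322 = \left(6 + \sqrt{\frac{179825}{4}}\right) - 41322 = \left(6 + \frac{5 \sqrt{7193}}{2}\right) - 41322 = -41316 + \frac{5 \sqrt{7193}}{2}$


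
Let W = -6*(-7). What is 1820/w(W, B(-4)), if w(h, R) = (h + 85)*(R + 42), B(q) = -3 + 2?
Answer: 1820/5207 ≈ 0.34953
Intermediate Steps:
B(q) = -1
W = 42
w(h, R) = (42 + R)*(85 + h) (w(h, R) = (85 + h)*(42 + R) = (42 + R)*(85 + h))
1820/w(W, B(-4)) = 1820/(3570 + 42*42 + 85*(-1) - 1*42) = 1820/(3570 + 1764 - 85 - 42) = 1820/5207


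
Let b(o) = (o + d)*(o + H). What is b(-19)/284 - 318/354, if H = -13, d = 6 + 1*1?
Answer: 1901/4189 ≈ 0.45381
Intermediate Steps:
d = 7 (d = 6 + 1 = 7)
b(o) = (-13 + o)*(7 + o) (b(o) = (o + 7)*(o - 13) = (7 + o)*(-13 + o) = (-13 + o)*(7 + o))
b(-19)/284 - 318/354 = (-91 + (-19)² - 6*(-19))/284 - 318/354 = (-91 + 361 + 114)*(1/284) - 318*1/354 = 384*(1/284) - 53/59 = 96/71 - 53/59 = 1901/4189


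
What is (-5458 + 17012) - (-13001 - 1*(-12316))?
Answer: 12239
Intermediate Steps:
(-5458 + 17012) - (-13001 - 1*(-12316)) = 11554 - (-13001 + 12316) = 11554 - 1*(-685) = 11554 + 685 = 12239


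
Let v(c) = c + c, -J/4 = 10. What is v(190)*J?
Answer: -15200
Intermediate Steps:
J = -40 (J = -4*10 = -40)
v(c) = 2*c
v(190)*J = (2*190)*(-40) = 380*(-40) = -15200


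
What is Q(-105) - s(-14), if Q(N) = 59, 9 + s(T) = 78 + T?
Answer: 4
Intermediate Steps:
s(T) = 69 + T (s(T) = -9 + (78 + T) = 69 + T)
Q(-105) - s(-14) = 59 - (69 - 14) = 59 - 1*55 = 59 - 55 = 4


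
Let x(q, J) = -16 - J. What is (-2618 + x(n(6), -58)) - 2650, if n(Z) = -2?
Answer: -5226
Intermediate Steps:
(-2618 + x(n(6), -58)) - 2650 = (-2618 + (-16 - 1*(-58))) - 2650 = (-2618 + (-16 + 58)) - 2650 = (-2618 + 42) - 2650 = -2576 - 2650 = -5226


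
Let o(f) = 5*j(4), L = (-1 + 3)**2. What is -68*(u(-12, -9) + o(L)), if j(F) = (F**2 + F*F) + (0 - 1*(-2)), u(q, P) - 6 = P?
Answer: -11356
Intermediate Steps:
u(q, P) = 6 + P
j(F) = 2 + 2*F**2 (j(F) = (F**2 + F**2) + (0 + 2) = 2*F**2 + 2 = 2 + 2*F**2)
L = 4 (L = 2**2 = 4)
o(f) = 170 (o(f) = 5*(2 + 2*4**2) = 5*(2 + 2*16) = 5*(2 + 32) = 5*34 = 170)
-68*(u(-12, -9) + o(L)) = -68*((6 - 9) + 170) = -68*(-3 + 170) = -68*167 = -11356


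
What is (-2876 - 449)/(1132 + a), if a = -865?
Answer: -3325/267 ≈ -12.453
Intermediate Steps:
(-2876 - 449)/(1132 + a) = (-2876 - 449)/(1132 - 865) = -3325/267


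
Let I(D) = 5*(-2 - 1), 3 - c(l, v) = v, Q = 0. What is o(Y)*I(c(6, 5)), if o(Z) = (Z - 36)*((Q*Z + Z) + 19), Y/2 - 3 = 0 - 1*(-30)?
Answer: -38250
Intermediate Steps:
c(l, v) = 3 - v
I(D) = -15 (I(D) = 5*(-3) = -15)
Y = 66 (Y = 6 + 2*(0 - 1*(-30)) = 6 + 2*(0 + 30) = 6 + 2*30 = 6 + 60 = 66)
o(Z) = (-36 + Z)*(19 + Z) (o(Z) = (Z - 36)*((0*Z + Z) + 19) = (-36 + Z)*((0 + Z) + 19) = (-36 + Z)*(Z + 19) = (-36 + Z)*(19 + Z))
o(Y)*I(c(6, 5)) = (-684 + 66² - 17*66)*(-15) = (-684 + 4356 - 1122)*(-15) = 2550*(-15) = -38250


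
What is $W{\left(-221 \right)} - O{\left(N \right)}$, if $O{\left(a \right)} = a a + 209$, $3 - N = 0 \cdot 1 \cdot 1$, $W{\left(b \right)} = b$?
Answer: $-439$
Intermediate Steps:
$N = 3$ ($N = 3 - 0 \cdot 1 \cdot 1 = 3 - 0 \cdot 1 = 3 - 0 = 3 + 0 = 3$)
$O{\left(a \right)} = 209 + a^{2}$ ($O{\left(a \right)} = a^{2} + 209 = 209 + a^{2}$)
$W{\left(-221 \right)} - O{\left(N \right)} = -221 - \left(209 + 3^{2}\right) = -221 - \left(209 + 9\right) = -221 - 218 = -439$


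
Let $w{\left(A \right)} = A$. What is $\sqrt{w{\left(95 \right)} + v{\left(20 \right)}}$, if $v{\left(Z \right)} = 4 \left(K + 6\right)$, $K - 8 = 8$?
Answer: $\sqrt{183} \approx 13.528$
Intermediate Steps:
$K = 16$ ($K = 8 + 8 = 16$)
$v{\left(Z \right)} = 88$ ($v{\left(Z \right)} = 4 \left(16 + 6\right) = 4 \cdot 22 = 88$)
$\sqrt{w{\left(95 \right)} + v{\left(20 \right)}} = \sqrt{95 + 88} = \sqrt{183}$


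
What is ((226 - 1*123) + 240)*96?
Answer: 32928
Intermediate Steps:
((226 - 1*123) + 240)*96 = ((226 - 123) + 240)*96 = (103 + 240)*96 = 343*96 = 32928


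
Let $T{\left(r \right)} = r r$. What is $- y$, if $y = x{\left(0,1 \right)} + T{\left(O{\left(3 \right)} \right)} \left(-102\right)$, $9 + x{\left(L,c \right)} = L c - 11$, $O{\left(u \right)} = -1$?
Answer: $122$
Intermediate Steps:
$x{\left(L,c \right)} = -20 + L c$ ($x{\left(L,c \right)} = -9 + \left(L c - 11\right) = -9 + \left(-11 + L c\right) = -20 + L c$)
$T{\left(r \right)} = r^{2}$
$y = -122$ ($y = \left(-20 + 0 \cdot 1\right) + \left(-1\right)^{2} \left(-102\right) = \left(-20 + 0\right) + 1 \left(-102\right) = -20 - 102 = -122$)
$- y = \left(-1\right) \left(-122\right) = 122$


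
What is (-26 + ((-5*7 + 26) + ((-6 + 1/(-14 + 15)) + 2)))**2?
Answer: 1444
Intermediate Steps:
(-26 + ((-5*7 + 26) + ((-6 + 1/(-14 + 15)) + 2)))**2 = (-26 + ((-35 + 26) + ((-6 + 1/1) + 2)))**2 = (-26 + (-9 + ((-6 + 1) + 2)))**2 = (-26 + (-9 + (-5 + 2)))**2 = (-26 + (-9 - 3))**2 = (-26 - 12)**2 = (-38)**2 = 1444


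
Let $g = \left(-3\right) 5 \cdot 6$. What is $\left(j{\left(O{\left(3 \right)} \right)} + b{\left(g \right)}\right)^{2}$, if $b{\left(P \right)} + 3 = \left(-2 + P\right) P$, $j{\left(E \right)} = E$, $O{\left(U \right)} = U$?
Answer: $68558400$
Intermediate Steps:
$g = -90$ ($g = \left(-15\right) 6 = -90$)
$b{\left(P \right)} = -3 + P \left(-2 + P\right)$ ($b{\left(P \right)} = -3 + \left(-2 + P\right) P = -3 + P \left(-2 + P\right)$)
$\left(j{\left(O{\left(3 \right)} \right)} + b{\left(g \right)}\right)^{2} = \left(3 - \left(-177 - 8100\right)\right)^{2} = \left(3 + \left(-3 + 8100 + 180\right)\right)^{2} = \left(3 + 8277\right)^{2} = 8280^{2} = 68558400$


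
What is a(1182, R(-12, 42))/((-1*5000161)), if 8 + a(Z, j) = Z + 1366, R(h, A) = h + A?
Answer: -2540/5000161 ≈ -0.00050798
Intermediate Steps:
R(h, A) = A + h
a(Z, j) = 1358 + Z (a(Z, j) = -8 + (Z + 1366) = -8 + (1366 + Z) = 1358 + Z)
a(1182, R(-12, 42))/((-1*5000161)) = (1358 + 1182)/((-1*5000161)) = 2540/(-5000161) = 2540*(-1/5000161) = -2540/5000161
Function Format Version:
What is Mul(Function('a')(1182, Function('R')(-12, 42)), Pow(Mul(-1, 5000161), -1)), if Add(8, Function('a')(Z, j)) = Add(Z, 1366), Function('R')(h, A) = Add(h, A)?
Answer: Rational(-2540, 5000161) ≈ -0.00050798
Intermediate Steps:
Function('R')(h, A) = Add(A, h)
Function('a')(Z, j) = Add(1358, Z) (Function('a')(Z, j) = Add(-8, Add(Z, 1366)) = Add(-8, Add(1366, Z)) = Add(1358, Z))
Mul(Function('a')(1182, Function('R')(-12, 42)), Pow(Mul(-1, 5000161), -1)) = Mul(Add(1358, 1182), Pow(Mul(-1, 5000161), -1)) = Mul(2540, Pow(-5000161, -1)) = Mul(2540, Rational(-1, 5000161)) = Rational(-2540, 5000161)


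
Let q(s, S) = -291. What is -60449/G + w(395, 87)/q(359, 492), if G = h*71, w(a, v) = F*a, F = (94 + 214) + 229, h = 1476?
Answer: -7415464733/10165212 ≈ -729.49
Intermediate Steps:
F = 537 (F = 308 + 229 = 537)
w(a, v) = 537*a
G = 104796 (G = 1476*71 = 104796)
-60449/G + w(395, 87)/q(359, 492) = -60449/104796 + (537*395)/(-291) = -60449*1/104796 + 212115*(-1/291) = -60449/104796 - 70705/97 = -7415464733/10165212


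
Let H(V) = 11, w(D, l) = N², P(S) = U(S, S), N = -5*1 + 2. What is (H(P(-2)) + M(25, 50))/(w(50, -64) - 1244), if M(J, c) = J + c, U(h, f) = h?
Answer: -86/1235 ≈ -0.069636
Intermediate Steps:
N = -3 (N = -5 + 2 = -3)
P(S) = S
w(D, l) = 9 (w(D, l) = (-3)² = 9)
(H(P(-2)) + M(25, 50))/(w(50, -64) - 1244) = (11 + (25 + 50))/(9 - 1244) = (11 + 75)/(-1235) = 86*(-1/1235) = -86/1235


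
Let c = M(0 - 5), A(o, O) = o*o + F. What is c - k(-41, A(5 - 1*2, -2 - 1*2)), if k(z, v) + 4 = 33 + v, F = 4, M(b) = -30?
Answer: -72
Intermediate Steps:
A(o, O) = 4 + o² (A(o, O) = o*o + 4 = o² + 4 = 4 + o²)
k(z, v) = 29 + v (k(z, v) = -4 + (33 + v) = 29 + v)
c = -30
c - k(-41, A(5 - 1*2, -2 - 1*2)) = -30 - (29 + (4 + (5 - 1*2)²)) = -30 - (29 + (4 + (5 - 2)²)) = -30 - (29 + (4 + 3²)) = -30 - (29 + (4 + 9)) = -30 - (29 + 13) = -30 - 1*42 = -30 - 42 = -72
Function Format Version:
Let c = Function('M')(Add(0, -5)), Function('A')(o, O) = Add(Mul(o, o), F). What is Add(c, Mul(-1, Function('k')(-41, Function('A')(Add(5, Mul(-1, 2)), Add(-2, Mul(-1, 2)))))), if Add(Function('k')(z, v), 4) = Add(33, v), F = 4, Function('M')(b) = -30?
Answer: -72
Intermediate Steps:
Function('A')(o, O) = Add(4, Pow(o, 2)) (Function('A')(o, O) = Add(Mul(o, o), 4) = Add(Pow(o, 2), 4) = Add(4, Pow(o, 2)))
Function('k')(z, v) = Add(29, v) (Function('k')(z, v) = Add(-4, Add(33, v)) = Add(29, v))
c = -30
Add(c, Mul(-1, Function('k')(-41, Function('A')(Add(5, Mul(-1, 2)), Add(-2, Mul(-1, 2)))))) = Add(-30, Mul(-1, Add(29, Add(4, Pow(Add(5, Mul(-1, 2)), 2))))) = Add(-30, Mul(-1, Add(29, Add(4, Pow(Add(5, -2), 2))))) = Add(-30, Mul(-1, Add(29, Add(4, Pow(3, 2))))) = Add(-30, Mul(-1, Add(29, Add(4, 9)))) = Add(-30, Mul(-1, Add(29, 13))) = Add(-30, Mul(-1, 42)) = Add(-30, -42) = -72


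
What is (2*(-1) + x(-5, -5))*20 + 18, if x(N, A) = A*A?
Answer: 478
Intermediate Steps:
x(N, A) = A**2
(2*(-1) + x(-5, -5))*20 + 18 = (2*(-1) + (-5)**2)*20 + 18 = (-2 + 25)*20 + 18 = 23*20 + 18 = 460 + 18 = 478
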